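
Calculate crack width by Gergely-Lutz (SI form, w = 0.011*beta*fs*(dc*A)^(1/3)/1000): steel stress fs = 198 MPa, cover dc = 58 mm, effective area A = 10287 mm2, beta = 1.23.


w = 0.011 * beta * fs * (dc * A)^(1/3) / 1000
= 0.011 * 1.23 * 198 * (58 * 10287)^(1/3) / 1000
= 0.226 mm

0.226


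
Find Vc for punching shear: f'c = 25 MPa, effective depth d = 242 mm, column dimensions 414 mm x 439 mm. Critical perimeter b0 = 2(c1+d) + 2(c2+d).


b0 = 2*(414 + 242) + 2*(439 + 242) = 2674 mm
Vc = 0.33 * sqrt(25) * 2674 * 242 / 1000
= 1067.73 kN

1067.73


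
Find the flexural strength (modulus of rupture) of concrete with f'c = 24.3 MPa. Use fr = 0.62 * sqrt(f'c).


fr = 0.62 * sqrt(24.3)
= 3.056 MPa

3.056


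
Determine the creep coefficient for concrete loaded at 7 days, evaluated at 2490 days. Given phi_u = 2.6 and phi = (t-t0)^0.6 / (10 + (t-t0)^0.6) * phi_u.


dt = 2490 - 7 = 2483
phi = 2483^0.6 / (10 + 2483^0.6) * 2.6
= 2.381

2.381


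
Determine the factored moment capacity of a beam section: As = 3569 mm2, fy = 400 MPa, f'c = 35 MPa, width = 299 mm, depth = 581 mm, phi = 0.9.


a = As * fy / (0.85 * f'c * b)
= 3569 * 400 / (0.85 * 35 * 299)
= 160.4901 mm
Mn = As * fy * (d - a/2) / 10^6
= 714.8777 kN-m
phi*Mn = 0.9 * 714.8777 = 643.39 kN-m

643.39


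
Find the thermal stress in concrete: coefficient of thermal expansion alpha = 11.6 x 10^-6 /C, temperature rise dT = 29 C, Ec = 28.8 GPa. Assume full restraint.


sigma = alpha * dT * Ec
= 11.6e-6 * 29 * 28.8 * 1000
= 9.688 MPa

9.688


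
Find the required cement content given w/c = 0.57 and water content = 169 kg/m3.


Cement = water / (w/c)
= 169 / 0.57
= 296.5 kg/m3

296.5


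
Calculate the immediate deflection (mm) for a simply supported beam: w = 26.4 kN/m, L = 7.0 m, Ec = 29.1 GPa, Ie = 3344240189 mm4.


Convert: L = 7.0 m = 7000 mm, Ec = 29.1 GPa = 29100 MPa
delta = 5 * 26.4 * 7000^4 / (384 * 29100 * 3344240189)
= 8.48 mm

8.48


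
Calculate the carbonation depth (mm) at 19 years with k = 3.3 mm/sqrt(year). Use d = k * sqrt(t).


depth = k * sqrt(t)
= 3.3 * sqrt(19)
= 14.38 mm

14.38


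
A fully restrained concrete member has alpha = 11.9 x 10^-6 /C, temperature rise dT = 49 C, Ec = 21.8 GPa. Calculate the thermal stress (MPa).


sigma = alpha * dT * Ec
= 11.9e-6 * 49 * 21.8 * 1000
= 12.712 MPa

12.712


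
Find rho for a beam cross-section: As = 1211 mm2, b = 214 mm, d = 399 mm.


rho = As / (b * d)
= 1211 / (214 * 399)
= 0.0142

0.0142


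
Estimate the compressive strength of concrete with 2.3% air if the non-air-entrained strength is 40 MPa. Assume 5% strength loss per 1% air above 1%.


Strength loss = (2.3 - 1) * 5 = 6.5%
f'c = 40 * (1 - 6.5/100)
= 37.4 MPa

37.4


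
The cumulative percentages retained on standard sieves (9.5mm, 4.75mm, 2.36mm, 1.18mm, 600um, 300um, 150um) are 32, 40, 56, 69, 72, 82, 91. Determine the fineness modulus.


FM = sum(cumulative % retained) / 100
= 442 / 100
= 4.42

4.42


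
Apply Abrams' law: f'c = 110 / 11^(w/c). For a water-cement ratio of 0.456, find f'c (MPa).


f'c = 110 / 11^0.456
= 110 / 2.985
= 36.86 MPa

36.86


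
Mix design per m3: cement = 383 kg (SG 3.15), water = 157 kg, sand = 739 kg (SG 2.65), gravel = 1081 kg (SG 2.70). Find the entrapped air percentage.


Vol cement = 383 / (3.15 * 1000) = 0.121587 m3
Vol water = 157 / 1000 = 0.157 m3
Vol sand = 739 / (2.65 * 1000) = 0.278868 m3
Vol gravel = 1081 / (2.70 * 1000) = 0.40037 m3
Total solid + water volume = 0.957826 m3
Air = (1 - 0.957826) * 100 = 4.22%

4.22


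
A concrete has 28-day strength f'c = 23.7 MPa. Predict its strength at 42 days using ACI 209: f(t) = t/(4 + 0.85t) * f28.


f(42) = 42 / (4 + 0.85 * 42) * 23.7
= 42 / 39.7 * 23.7
= 25.07 MPa

25.07


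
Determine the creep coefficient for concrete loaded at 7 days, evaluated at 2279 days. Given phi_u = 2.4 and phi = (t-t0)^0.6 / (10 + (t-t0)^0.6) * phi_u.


dt = 2279 - 7 = 2272
phi = 2272^0.6 / (10 + 2272^0.6) * 2.4
= 2.188

2.188


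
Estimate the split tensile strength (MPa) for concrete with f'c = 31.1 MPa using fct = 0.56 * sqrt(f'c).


fct = 0.56 * sqrt(31.1)
= 0.56 * 5.577
= 3.123 MPa

3.123


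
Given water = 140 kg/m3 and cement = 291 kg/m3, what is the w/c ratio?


w/c = water / cement
w/c = 140 / 291 = 0.481

0.481


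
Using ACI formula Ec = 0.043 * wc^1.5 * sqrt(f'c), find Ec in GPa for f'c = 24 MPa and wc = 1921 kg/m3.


Ec = 0.043 * 1921^1.5 * sqrt(24) / 1000
= 17.74 GPa

17.74


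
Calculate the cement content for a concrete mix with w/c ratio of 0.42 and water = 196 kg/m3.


Cement = water / (w/c)
= 196 / 0.42
= 466.7 kg/m3

466.7


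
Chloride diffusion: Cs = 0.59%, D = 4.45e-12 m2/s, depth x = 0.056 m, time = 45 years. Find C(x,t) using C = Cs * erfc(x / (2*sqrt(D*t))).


t_seconds = 45 * 365.25 * 24 * 3600 = 1420092000.0 s
arg = 0.056 / (2 * sqrt(4.45e-12 * 1420092000.0))
= 0.3522
erfc(0.3522) = 0.6184
C = 0.59 * 0.6184 = 0.3649%

0.3649


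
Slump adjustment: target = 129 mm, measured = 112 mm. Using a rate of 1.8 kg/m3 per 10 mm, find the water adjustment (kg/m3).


Difference = 129 - 112 = 17 mm
Water adjustment = 17 * 1.8 / 10 = 3.1 kg/m3

3.1


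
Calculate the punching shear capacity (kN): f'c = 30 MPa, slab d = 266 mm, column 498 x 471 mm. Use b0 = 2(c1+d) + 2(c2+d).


b0 = 2*(498 + 266) + 2*(471 + 266) = 3002 mm
Vc = 0.33 * sqrt(30) * 3002 * 266 / 1000
= 1443.33 kN

1443.33


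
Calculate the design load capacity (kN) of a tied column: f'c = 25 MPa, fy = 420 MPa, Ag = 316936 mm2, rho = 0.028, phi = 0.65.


Ast = rho * Ag = 0.028 * 316936 = 8874.208 mm2
phi*Pn = 0.65 * 0.80 * (0.85 * 25 * (316936 - 8874.208) + 420 * 8874.208) / 1000
= 5342.21 kN

5342.21


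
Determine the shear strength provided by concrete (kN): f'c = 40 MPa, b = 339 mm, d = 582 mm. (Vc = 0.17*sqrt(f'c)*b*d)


Vc = 0.17 * sqrt(40) * 339 * 582 / 1000
= 212.13 kN

212.13


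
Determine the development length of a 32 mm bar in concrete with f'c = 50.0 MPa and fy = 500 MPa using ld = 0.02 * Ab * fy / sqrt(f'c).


Ab = pi * 32^2 / 4 = 804.248 mm2
ld = 0.02 * 804.248 * 500 / sqrt(50.0)
= 1137.4 mm

1137.4


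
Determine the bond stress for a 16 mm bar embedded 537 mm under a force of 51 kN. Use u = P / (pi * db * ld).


u = P / (pi * db * ld)
= 51 * 1000 / (pi * 16 * 537)
= 1.889 MPa

1.889


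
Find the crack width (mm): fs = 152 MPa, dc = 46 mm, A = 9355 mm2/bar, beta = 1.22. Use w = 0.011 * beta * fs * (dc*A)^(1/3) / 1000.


w = 0.011 * beta * fs * (dc * A)^(1/3) / 1000
= 0.011 * 1.22 * 152 * (46 * 9355)^(1/3) / 1000
= 0.154 mm

0.154


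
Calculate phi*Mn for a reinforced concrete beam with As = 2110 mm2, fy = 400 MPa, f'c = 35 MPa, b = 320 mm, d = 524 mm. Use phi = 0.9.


a = As * fy / (0.85 * f'c * b)
= 2110 * 400 / (0.85 * 35 * 320)
= 88.6555 mm
Mn = As * fy * (d - a/2) / 10^6
= 404.8434 kN-m
phi*Mn = 0.9 * 404.8434 = 364.36 kN-m

364.36


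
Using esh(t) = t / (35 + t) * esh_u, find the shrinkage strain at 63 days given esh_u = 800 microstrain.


esh(63) = 63 / (35 + 63) * 800
= 63 / 98 * 800
= 514.3 microstrain

514.3


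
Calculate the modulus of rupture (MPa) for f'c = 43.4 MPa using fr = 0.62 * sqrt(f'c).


fr = 0.62 * sqrt(43.4)
= 4.084 MPa

4.084


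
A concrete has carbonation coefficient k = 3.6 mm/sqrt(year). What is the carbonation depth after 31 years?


depth = k * sqrt(t)
= 3.6 * sqrt(31)
= 20.04 mm

20.04


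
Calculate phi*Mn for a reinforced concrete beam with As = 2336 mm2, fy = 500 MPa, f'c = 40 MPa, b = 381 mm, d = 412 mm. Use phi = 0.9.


a = As * fy / (0.85 * f'c * b)
= 2336 * 500 / (0.85 * 40 * 381)
= 90.1652 mm
Mn = As * fy * (d - a/2) / 10^6
= 428.5595 kN-m
phi*Mn = 0.9 * 428.5595 = 385.7 kN-m

385.7


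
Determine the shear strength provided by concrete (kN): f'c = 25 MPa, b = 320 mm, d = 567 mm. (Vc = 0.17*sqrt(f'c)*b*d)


Vc = 0.17 * sqrt(25) * 320 * 567 / 1000
= 154.22 kN

154.22


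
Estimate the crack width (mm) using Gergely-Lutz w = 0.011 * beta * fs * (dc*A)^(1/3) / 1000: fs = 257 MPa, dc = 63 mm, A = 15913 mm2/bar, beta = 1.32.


w = 0.011 * beta * fs * (dc * A)^(1/3) / 1000
= 0.011 * 1.32 * 257 * (63 * 15913)^(1/3) / 1000
= 0.373 mm

0.373


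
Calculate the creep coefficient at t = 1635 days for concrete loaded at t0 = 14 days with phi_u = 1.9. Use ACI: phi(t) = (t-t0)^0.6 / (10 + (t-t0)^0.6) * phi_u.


dt = 1635 - 14 = 1621
phi = 1621^0.6 / (10 + 1621^0.6) * 1.9
= 1.699

1.699


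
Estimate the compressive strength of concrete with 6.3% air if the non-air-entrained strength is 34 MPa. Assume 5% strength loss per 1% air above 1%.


Strength loss = (6.3 - 1) * 5 = 26.5%
f'c = 34 * (1 - 26.5/100)
= 24.99 MPa

24.99


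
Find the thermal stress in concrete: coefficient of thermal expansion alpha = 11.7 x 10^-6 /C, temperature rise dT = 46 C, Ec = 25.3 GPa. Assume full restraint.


sigma = alpha * dT * Ec
= 11.7e-6 * 46 * 25.3 * 1000
= 13.616 MPa

13.616


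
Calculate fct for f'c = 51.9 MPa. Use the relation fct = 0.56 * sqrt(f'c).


fct = 0.56 * sqrt(51.9)
= 0.56 * 7.204
= 4.034 MPa

4.034


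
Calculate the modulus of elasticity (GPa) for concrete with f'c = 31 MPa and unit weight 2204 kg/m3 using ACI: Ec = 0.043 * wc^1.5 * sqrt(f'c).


Ec = 0.043 * 2204^1.5 * sqrt(31) / 1000
= 24.77 GPa

24.77


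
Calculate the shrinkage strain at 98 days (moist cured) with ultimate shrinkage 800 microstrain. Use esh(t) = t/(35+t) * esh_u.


esh(98) = 98 / (35 + 98) * 800
= 98 / 133 * 800
= 589.5 microstrain

589.5


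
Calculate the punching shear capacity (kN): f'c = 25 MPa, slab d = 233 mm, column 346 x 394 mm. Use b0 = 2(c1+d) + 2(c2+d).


b0 = 2*(346 + 233) + 2*(394 + 233) = 2412 mm
Vc = 0.33 * sqrt(25) * 2412 * 233 / 1000
= 927.29 kN

927.29


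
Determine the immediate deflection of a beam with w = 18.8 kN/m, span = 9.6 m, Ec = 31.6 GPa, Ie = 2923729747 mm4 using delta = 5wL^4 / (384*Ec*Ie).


Convert: L = 9.6 m = 9600 mm, Ec = 31.6 GPa = 31600 MPa
delta = 5 * 18.8 * 9600^4 / (384 * 31600 * 2923729747)
= 22.5 mm

22.5


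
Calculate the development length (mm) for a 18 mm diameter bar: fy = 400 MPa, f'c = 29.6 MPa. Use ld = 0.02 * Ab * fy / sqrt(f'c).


Ab = pi * 18^2 / 4 = 254.469 mm2
ld = 0.02 * 254.469 * 400 / sqrt(29.6)
= 374.2 mm

374.2


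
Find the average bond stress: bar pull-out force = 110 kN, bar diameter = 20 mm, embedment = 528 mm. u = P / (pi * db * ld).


u = P / (pi * db * ld)
= 110 * 1000 / (pi * 20 * 528)
= 3.316 MPa

3.316


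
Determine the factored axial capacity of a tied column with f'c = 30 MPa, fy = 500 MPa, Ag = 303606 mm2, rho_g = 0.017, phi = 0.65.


Ast = rho * Ag = 0.017 * 303606 = 5161.302 mm2
phi*Pn = 0.65 * 0.80 * (0.85 * 30 * (303606 - 5161.302) + 500 * 5161.302) / 1000
= 5299.32 kN

5299.32


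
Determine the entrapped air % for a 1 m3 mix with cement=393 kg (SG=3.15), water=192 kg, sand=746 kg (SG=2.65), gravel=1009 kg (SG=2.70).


Vol cement = 393 / (3.15 * 1000) = 0.124762 m3
Vol water = 192 / 1000 = 0.192 m3
Vol sand = 746 / (2.65 * 1000) = 0.281509 m3
Vol gravel = 1009 / (2.70 * 1000) = 0.373704 m3
Total solid + water volume = 0.971975 m3
Air = (1 - 0.971975) * 100 = 2.8%

2.8


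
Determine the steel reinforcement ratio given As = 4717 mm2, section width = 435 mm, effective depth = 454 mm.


rho = As / (b * d)
= 4717 / (435 * 454)
= 0.0239

0.0239


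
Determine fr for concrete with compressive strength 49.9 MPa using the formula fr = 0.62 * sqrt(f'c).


fr = 0.62 * sqrt(49.9)
= 4.38 MPa

4.38


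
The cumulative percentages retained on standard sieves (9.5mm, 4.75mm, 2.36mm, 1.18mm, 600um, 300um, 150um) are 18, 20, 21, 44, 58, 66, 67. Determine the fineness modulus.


FM = sum(cumulative % retained) / 100
= 294 / 100
= 2.94

2.94


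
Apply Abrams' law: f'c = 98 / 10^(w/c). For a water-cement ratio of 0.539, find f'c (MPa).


f'c = 98 / 10^0.539
= 98 / 3.459
= 28.33 MPa

28.33


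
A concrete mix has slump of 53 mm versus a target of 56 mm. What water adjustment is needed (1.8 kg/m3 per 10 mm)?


Difference = 56 - 53 = 3 mm
Water adjustment = 3 * 1.8 / 10 = 0.5 kg/m3

0.5


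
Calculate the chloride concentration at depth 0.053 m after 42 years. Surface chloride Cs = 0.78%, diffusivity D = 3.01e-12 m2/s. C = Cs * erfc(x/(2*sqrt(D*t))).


t_seconds = 42 * 365.25 * 24 * 3600 = 1325419200.0 s
arg = 0.053 / (2 * sqrt(3.01e-12 * 1325419200.0))
= 0.4196
erfc(0.4196) = 0.553
C = 0.78 * 0.553 = 0.4313%

0.4313


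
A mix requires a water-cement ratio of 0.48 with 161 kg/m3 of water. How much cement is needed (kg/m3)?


Cement = water / (w/c)
= 161 / 0.48
= 335.4 kg/m3

335.4


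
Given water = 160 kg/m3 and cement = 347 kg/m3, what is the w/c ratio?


w/c = water / cement
w/c = 160 / 347 = 0.461

0.461


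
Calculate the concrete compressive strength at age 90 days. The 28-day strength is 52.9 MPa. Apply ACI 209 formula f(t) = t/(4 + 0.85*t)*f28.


f(90) = 90 / (4 + 0.85 * 90) * 52.9
= 90 / 80.5 * 52.9
= 59.14 MPa

59.14


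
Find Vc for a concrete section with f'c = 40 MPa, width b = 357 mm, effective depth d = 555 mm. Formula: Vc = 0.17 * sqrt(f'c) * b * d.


Vc = 0.17 * sqrt(40) * 357 * 555 / 1000
= 213.03 kN

213.03


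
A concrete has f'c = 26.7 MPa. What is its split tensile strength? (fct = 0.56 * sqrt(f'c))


fct = 0.56 * sqrt(26.7)
= 0.56 * 5.167
= 2.894 MPa

2.894


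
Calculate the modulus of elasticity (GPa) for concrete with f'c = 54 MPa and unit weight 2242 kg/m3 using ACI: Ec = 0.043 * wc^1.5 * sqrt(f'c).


Ec = 0.043 * 2242^1.5 * sqrt(54) / 1000
= 33.54 GPa

33.54


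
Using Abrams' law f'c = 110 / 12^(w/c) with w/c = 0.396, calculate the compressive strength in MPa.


f'c = 110 / 12^0.396
= 110 / 2.675
= 41.12 MPa

41.12


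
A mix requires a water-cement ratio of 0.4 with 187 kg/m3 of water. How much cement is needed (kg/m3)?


Cement = water / (w/c)
= 187 / 0.4
= 467.5 kg/m3

467.5


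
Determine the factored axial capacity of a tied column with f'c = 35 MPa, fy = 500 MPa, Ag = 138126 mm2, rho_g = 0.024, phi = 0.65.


Ast = rho * Ag = 0.024 * 138126 = 3315.024 mm2
phi*Pn = 0.65 * 0.80 * (0.85 * 35 * (138126 - 3315.024) + 500 * 3315.024) / 1000
= 2947.43 kN

2947.43


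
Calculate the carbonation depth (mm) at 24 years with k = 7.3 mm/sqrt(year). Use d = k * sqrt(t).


depth = k * sqrt(t)
= 7.3 * sqrt(24)
= 35.76 mm

35.76


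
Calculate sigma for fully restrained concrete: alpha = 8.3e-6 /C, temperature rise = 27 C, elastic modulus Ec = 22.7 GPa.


sigma = alpha * dT * Ec
= 8.3e-6 * 27 * 22.7 * 1000
= 5.087 MPa

5.087


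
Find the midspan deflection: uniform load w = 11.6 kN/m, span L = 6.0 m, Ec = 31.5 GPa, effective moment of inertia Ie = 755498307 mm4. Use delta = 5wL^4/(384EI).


Convert: L = 6.0 m = 6000 mm, Ec = 31.5 GPa = 31500 MPa
delta = 5 * 11.6 * 6000^4 / (384 * 31500 * 755498307)
= 8.23 mm

8.23


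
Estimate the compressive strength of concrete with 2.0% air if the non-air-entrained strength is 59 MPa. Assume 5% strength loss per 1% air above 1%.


Strength loss = (2.0 - 1) * 5 = 5.0%
f'c = 59 * (1 - 5.0/100)
= 56.05 MPa

56.05


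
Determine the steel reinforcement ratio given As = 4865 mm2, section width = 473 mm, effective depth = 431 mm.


rho = As / (b * d)
= 4865 / (473 * 431)
= 0.0239

0.0239


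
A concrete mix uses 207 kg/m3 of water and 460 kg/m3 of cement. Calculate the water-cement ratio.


w/c = water / cement
w/c = 207 / 460 = 0.45

0.45


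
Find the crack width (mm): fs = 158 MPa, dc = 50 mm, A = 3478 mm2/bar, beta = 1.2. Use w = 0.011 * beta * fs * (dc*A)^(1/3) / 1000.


w = 0.011 * beta * fs * (dc * A)^(1/3) / 1000
= 0.011 * 1.2 * 158 * (50 * 3478)^(1/3) / 1000
= 0.116 mm

0.116


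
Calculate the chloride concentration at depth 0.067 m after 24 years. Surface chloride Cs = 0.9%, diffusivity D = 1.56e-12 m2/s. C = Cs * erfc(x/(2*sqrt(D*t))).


t_seconds = 24 * 365.25 * 24 * 3600 = 757382400.0 s
arg = 0.067 / (2 * sqrt(1.56e-12 * 757382400.0))
= 0.9746
erfc(0.9746) = 0.1681
C = 0.9 * 0.1681 = 0.1513%

0.1513


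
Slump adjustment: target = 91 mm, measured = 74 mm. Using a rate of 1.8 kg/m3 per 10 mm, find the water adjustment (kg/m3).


Difference = 91 - 74 = 17 mm
Water adjustment = 17 * 1.8 / 10 = 3.1 kg/m3

3.1


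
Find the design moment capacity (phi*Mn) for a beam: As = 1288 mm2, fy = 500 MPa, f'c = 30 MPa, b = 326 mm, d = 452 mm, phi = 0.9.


a = As * fy / (0.85 * f'c * b)
= 1288 * 500 / (0.85 * 30 * 326)
= 77.469 mm
Mn = As * fy * (d - a/2) / 10^6
= 266.143 kN-m
phi*Mn = 0.9 * 266.143 = 239.53 kN-m

239.53


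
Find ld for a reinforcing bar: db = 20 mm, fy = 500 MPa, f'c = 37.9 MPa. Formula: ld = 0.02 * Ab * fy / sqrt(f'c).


Ab = pi * 20^2 / 4 = 314.159 mm2
ld = 0.02 * 314.159 * 500 / sqrt(37.9)
= 510.3 mm

510.3


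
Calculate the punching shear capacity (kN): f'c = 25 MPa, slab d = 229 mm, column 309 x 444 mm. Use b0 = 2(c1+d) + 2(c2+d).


b0 = 2*(309 + 229) + 2*(444 + 229) = 2422 mm
Vc = 0.33 * sqrt(25) * 2422 * 229 / 1000
= 915.15 kN

915.15


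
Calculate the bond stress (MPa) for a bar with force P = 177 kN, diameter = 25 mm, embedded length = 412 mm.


u = P / (pi * db * ld)
= 177 * 1000 / (pi * 25 * 412)
= 5.47 MPa

5.47


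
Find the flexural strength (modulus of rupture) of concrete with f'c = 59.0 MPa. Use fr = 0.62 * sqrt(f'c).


fr = 0.62 * sqrt(59.0)
= 4.762 MPa

4.762


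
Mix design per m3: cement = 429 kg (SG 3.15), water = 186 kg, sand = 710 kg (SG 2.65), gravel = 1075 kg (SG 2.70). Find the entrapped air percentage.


Vol cement = 429 / (3.15 * 1000) = 0.13619 m3
Vol water = 186 / 1000 = 0.186 m3
Vol sand = 710 / (2.65 * 1000) = 0.267925 m3
Vol gravel = 1075 / (2.70 * 1000) = 0.398148 m3
Total solid + water volume = 0.988263 m3
Air = (1 - 0.988263) * 100 = 1.17%

1.17


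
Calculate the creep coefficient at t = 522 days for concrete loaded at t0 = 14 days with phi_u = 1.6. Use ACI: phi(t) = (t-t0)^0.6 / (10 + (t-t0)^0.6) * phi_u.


dt = 522 - 14 = 508
phi = 508^0.6 / (10 + 508^0.6) * 1.6
= 1.292

1.292


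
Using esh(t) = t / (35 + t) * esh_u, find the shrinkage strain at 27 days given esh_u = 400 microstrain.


esh(27) = 27 / (35 + 27) * 400
= 27 / 62 * 400
= 174.2 microstrain

174.2


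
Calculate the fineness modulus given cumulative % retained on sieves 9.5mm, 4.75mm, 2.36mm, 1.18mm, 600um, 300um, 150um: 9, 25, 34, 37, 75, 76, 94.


FM = sum(cumulative % retained) / 100
= 350 / 100
= 3.5

3.5


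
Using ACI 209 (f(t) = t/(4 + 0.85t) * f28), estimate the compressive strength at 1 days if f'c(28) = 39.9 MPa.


f(1) = 1 / (4 + 0.85 * 1) * 39.9
= 1 / 4.85 * 39.9
= 8.23 MPa

8.23


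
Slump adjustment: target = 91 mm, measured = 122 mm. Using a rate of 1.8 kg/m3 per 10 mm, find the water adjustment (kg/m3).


Difference = 91 - 122 = -31 mm
Water adjustment = -31 * 1.8 / 10 = -5.6 kg/m3

-5.6


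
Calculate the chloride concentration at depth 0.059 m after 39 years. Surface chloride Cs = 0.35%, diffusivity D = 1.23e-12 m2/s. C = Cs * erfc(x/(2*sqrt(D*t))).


t_seconds = 39 * 365.25 * 24 * 3600 = 1230746400.0 s
arg = 0.059 / (2 * sqrt(1.23e-12 * 1230746400.0))
= 0.7582
erfc(0.7582) = 0.2836
C = 0.35 * 0.2836 = 0.0993%

0.0993


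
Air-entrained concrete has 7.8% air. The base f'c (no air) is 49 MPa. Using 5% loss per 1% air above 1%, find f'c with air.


Strength loss = (7.8 - 1) * 5 = 34.0%
f'c = 49 * (1 - 34.0/100)
= 32.34 MPa

32.34


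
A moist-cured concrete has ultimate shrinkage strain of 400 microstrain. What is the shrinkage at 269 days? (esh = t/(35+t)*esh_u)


esh(269) = 269 / (35 + 269) * 400
= 269 / 304 * 400
= 353.9 microstrain

353.9


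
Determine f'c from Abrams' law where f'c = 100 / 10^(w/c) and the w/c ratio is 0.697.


f'c = 100 / 10^0.697
= 100 / 4.977
= 20.09 MPa

20.09


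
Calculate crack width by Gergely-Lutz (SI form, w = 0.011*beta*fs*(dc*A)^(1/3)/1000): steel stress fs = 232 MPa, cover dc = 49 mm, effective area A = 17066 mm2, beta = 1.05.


w = 0.011 * beta * fs * (dc * A)^(1/3) / 1000
= 0.011 * 1.05 * 232 * (49 * 17066)^(1/3) / 1000
= 0.252 mm

0.252


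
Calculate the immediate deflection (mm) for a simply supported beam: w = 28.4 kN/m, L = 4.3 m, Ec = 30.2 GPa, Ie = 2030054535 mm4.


Convert: L = 4.3 m = 4300 mm, Ec = 30.2 GPa = 30200 MPa
delta = 5 * 28.4 * 4300^4 / (384 * 30200 * 2030054535)
= 2.06 mm

2.06


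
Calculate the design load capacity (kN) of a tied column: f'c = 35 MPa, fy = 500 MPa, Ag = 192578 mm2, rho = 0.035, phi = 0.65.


Ast = rho * Ag = 0.035 * 192578 = 6740.23 mm2
phi*Pn = 0.65 * 0.80 * (0.85 * 35 * (192578 - 6740.23) + 500 * 6740.23) / 1000
= 4627.37 kN

4627.37


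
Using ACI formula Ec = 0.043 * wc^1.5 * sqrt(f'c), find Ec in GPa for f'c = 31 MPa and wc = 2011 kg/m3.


Ec = 0.043 * 2011^1.5 * sqrt(31) / 1000
= 21.59 GPa

21.59


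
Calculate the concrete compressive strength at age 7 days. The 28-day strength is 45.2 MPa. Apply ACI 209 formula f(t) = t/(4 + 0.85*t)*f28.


f(7) = 7 / (4 + 0.85 * 7) * 45.2
= 7 / 9.95 * 45.2
= 31.8 MPa

31.8


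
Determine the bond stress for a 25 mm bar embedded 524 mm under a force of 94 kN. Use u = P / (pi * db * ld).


u = P / (pi * db * ld)
= 94 * 1000 / (pi * 25 * 524)
= 2.284 MPa

2.284


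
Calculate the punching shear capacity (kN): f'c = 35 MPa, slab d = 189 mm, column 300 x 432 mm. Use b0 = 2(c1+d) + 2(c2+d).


b0 = 2*(300 + 189) + 2*(432 + 189) = 2220 mm
Vc = 0.33 * sqrt(35) * 2220 * 189 / 1000
= 819.15 kN

819.15


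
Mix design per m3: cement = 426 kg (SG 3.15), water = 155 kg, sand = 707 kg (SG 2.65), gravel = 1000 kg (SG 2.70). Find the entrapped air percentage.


Vol cement = 426 / (3.15 * 1000) = 0.135238 m3
Vol water = 155 / 1000 = 0.155 m3
Vol sand = 707 / (2.65 * 1000) = 0.266792 m3
Vol gravel = 1000 / (2.70 * 1000) = 0.37037 m3
Total solid + water volume = 0.927401 m3
Air = (1 - 0.927401) * 100 = 7.26%

7.26


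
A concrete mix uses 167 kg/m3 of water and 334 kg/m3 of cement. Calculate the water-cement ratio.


w/c = water / cement
w/c = 167 / 334 = 0.5

0.5


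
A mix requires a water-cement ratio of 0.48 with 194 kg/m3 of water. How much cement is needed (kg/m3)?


Cement = water / (w/c)
= 194 / 0.48
= 404.2 kg/m3

404.2


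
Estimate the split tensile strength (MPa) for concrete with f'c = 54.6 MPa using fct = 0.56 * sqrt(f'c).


fct = 0.56 * sqrt(54.6)
= 0.56 * 7.389
= 4.138 MPa

4.138


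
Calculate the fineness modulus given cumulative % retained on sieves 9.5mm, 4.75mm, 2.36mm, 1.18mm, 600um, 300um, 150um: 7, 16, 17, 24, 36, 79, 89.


FM = sum(cumulative % retained) / 100
= 268 / 100
= 2.68

2.68


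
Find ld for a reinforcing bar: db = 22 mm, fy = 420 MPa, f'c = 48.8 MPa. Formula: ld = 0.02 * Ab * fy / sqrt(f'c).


Ab = pi * 22^2 / 4 = 380.133 mm2
ld = 0.02 * 380.133 * 420 / sqrt(48.8)
= 457.1 mm

457.1


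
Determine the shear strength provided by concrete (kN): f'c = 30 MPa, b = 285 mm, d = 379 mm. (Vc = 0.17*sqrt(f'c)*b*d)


Vc = 0.17 * sqrt(30) * 285 * 379 / 1000
= 100.58 kN

100.58


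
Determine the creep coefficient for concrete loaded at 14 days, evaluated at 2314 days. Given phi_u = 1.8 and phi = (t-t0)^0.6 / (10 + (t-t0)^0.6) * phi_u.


dt = 2314 - 14 = 2300
phi = 2300^0.6 / (10 + 2300^0.6) * 1.8
= 1.642

1.642


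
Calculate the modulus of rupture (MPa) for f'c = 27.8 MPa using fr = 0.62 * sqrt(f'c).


fr = 0.62 * sqrt(27.8)
= 3.269 MPa

3.269


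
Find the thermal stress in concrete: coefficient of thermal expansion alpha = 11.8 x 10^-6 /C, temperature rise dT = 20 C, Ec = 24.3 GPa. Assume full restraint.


sigma = alpha * dT * Ec
= 11.8e-6 * 20 * 24.3 * 1000
= 5.735 MPa

5.735


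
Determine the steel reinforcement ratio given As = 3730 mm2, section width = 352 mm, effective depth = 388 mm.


rho = As / (b * d)
= 3730 / (352 * 388)
= 0.0273

0.0273


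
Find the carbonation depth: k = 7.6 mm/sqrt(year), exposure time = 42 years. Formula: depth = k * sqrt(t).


depth = k * sqrt(t)
= 7.6 * sqrt(42)
= 49.25 mm

49.25


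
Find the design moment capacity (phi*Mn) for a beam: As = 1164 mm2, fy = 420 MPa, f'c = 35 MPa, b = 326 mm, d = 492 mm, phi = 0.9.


a = As * fy / (0.85 * f'c * b)
= 1164 * 420 / (0.85 * 35 * 326)
= 50.4078 mm
Mn = As * fy * (d - a/2) / 10^6
= 228.2073 kN-m
phi*Mn = 0.9 * 228.2073 = 205.39 kN-m

205.39


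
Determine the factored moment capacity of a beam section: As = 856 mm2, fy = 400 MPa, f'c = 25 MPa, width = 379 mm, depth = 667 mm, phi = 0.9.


a = As * fy / (0.85 * f'c * b)
= 856 * 400 / (0.85 * 25 * 379)
= 42.5144 mm
Mn = As * fy * (d - a/2) / 10^6
= 221.1023 kN-m
phi*Mn = 0.9 * 221.1023 = 198.99 kN-m

198.99


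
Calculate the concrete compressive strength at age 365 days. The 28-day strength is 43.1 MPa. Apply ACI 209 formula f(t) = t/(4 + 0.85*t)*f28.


f(365) = 365 / (4 + 0.85 * 365) * 43.1
= 365 / 314.25 * 43.1
= 50.06 MPa

50.06


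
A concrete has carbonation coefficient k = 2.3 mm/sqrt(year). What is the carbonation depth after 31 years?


depth = k * sqrt(t)
= 2.3 * sqrt(31)
= 12.81 mm

12.81


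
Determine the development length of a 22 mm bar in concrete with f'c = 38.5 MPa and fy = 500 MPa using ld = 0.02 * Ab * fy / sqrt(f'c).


Ab = pi * 22^2 / 4 = 380.133 mm2
ld = 0.02 * 380.133 * 500 / sqrt(38.5)
= 612.6 mm

612.6


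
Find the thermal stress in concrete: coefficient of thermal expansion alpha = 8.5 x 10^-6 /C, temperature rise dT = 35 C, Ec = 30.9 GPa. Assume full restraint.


sigma = alpha * dT * Ec
= 8.5e-6 * 35 * 30.9 * 1000
= 9.193 MPa

9.193


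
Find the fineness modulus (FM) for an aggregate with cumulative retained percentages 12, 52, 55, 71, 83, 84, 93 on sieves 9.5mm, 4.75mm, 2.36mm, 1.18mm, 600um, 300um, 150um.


FM = sum(cumulative % retained) / 100
= 450 / 100
= 4.5

4.5


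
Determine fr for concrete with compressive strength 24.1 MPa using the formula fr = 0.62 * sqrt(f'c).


fr = 0.62 * sqrt(24.1)
= 3.044 MPa

3.044


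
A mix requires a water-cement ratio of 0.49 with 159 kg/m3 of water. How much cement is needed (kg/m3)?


Cement = water / (w/c)
= 159 / 0.49
= 324.5 kg/m3

324.5


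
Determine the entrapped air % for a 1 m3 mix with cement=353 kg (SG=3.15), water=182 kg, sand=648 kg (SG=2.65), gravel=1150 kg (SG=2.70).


Vol cement = 353 / (3.15 * 1000) = 0.112063 m3
Vol water = 182 / 1000 = 0.182 m3
Vol sand = 648 / (2.65 * 1000) = 0.244528 m3
Vol gravel = 1150 / (2.70 * 1000) = 0.425926 m3
Total solid + water volume = 0.964518 m3
Air = (1 - 0.964518) * 100 = 3.55%

3.55


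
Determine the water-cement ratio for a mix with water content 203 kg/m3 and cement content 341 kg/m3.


w/c = water / cement
w/c = 203 / 341 = 0.595

0.595


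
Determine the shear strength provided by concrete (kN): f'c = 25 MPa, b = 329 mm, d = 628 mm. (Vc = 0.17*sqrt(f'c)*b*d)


Vc = 0.17 * sqrt(25) * 329 * 628 / 1000
= 175.62 kN

175.62


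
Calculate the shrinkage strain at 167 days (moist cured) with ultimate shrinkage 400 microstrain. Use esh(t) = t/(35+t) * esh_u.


esh(167) = 167 / (35 + 167) * 400
= 167 / 202 * 400
= 330.7 microstrain

330.7


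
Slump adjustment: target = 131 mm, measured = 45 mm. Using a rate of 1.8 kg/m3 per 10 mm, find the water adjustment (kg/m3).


Difference = 131 - 45 = 86 mm
Water adjustment = 86 * 1.8 / 10 = 15.5 kg/m3

15.5


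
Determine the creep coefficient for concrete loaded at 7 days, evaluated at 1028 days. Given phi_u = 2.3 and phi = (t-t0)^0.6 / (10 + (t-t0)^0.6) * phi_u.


dt = 1028 - 7 = 1021
phi = 1021^0.6 / (10 + 1021^0.6) * 2.3
= 1.989

1.989


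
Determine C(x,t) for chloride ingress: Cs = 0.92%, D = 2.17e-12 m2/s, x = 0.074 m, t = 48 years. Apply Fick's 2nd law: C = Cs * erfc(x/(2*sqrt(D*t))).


t_seconds = 48 * 365.25 * 24 * 3600 = 1514764800.0 s
arg = 0.074 / (2 * sqrt(2.17e-12 * 1514764800.0))
= 0.6454
erfc(0.6454) = 0.3614
C = 0.92 * 0.3614 = 0.3325%

0.3325


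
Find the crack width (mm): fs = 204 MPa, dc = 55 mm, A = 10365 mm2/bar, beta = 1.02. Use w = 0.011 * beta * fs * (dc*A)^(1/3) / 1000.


w = 0.011 * beta * fs * (dc * A)^(1/3) / 1000
= 0.011 * 1.02 * 204 * (55 * 10365)^(1/3) / 1000
= 0.19 mm

0.19


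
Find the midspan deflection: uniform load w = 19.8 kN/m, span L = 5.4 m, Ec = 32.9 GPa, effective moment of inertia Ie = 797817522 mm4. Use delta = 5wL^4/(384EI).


Convert: L = 5.4 m = 5400 mm, Ec = 32.9 GPa = 32900 MPa
delta = 5 * 19.8 * 5400^4 / (384 * 32900 * 797817522)
= 8.35 mm

8.35


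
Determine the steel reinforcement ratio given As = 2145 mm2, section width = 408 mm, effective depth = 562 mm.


rho = As / (b * d)
= 2145 / (408 * 562)
= 0.0094

0.0094


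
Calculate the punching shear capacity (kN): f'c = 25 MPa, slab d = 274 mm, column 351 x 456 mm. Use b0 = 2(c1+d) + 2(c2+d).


b0 = 2*(351 + 274) + 2*(456 + 274) = 2710 mm
Vc = 0.33 * sqrt(25) * 2710 * 274 / 1000
= 1225.19 kN

1225.19


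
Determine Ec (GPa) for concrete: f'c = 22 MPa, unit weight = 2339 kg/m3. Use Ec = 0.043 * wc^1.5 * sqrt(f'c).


Ec = 0.043 * 2339^1.5 * sqrt(22) / 1000
= 22.82 GPa

22.82


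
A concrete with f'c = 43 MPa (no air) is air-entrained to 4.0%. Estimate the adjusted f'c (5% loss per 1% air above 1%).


Strength loss = (4.0 - 1) * 5 = 15.0%
f'c = 43 * (1 - 15.0/100)
= 36.55 MPa

36.55


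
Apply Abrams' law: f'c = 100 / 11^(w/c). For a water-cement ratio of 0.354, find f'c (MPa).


f'c = 100 / 11^0.354
= 100 / 2.337
= 42.79 MPa

42.79


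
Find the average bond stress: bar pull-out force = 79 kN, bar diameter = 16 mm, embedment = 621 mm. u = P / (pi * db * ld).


u = P / (pi * db * ld)
= 79 * 1000 / (pi * 16 * 621)
= 2.531 MPa

2.531


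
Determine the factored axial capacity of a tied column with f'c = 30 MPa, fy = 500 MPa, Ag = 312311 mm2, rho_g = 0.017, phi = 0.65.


Ast = rho * Ag = 0.017 * 312311 = 5309.287 mm2
phi*Pn = 0.65 * 0.80 * (0.85 * 30 * (312311 - 5309.287) + 500 * 5309.287) / 1000
= 5451.26 kN

5451.26


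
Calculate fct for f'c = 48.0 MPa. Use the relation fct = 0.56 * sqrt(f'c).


fct = 0.56 * sqrt(48.0)
= 0.56 * 6.928
= 3.88 MPa

3.88


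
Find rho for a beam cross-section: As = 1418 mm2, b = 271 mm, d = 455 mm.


rho = As / (b * d)
= 1418 / (271 * 455)
= 0.0115

0.0115


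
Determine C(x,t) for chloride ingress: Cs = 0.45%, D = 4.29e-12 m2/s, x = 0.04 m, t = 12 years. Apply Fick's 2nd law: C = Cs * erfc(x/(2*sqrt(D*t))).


t_seconds = 12 * 365.25 * 24 * 3600 = 378691200.0 s
arg = 0.04 / (2 * sqrt(4.29e-12 * 378691200.0))
= 0.4962
erfc(0.4962) = 0.4828
C = 0.45 * 0.4828 = 0.2173%

0.2173


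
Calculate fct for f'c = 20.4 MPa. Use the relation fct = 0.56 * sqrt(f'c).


fct = 0.56 * sqrt(20.4)
= 0.56 * 4.517
= 2.529 MPa

2.529


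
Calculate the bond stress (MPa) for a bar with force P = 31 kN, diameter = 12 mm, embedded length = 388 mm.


u = P / (pi * db * ld)
= 31 * 1000 / (pi * 12 * 388)
= 2.119 MPa

2.119


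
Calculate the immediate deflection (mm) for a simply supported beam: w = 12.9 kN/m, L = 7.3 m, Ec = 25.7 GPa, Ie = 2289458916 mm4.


Convert: L = 7.3 m = 7300 mm, Ec = 25.7 GPa = 25700 MPa
delta = 5 * 12.9 * 7300^4 / (384 * 25700 * 2289458916)
= 8.11 mm

8.11


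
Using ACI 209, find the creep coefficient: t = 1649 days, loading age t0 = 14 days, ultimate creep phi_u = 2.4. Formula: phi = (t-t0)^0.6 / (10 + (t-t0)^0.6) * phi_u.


dt = 1649 - 14 = 1635
phi = 1635^0.6 / (10 + 1635^0.6) * 2.4
= 2.147

2.147


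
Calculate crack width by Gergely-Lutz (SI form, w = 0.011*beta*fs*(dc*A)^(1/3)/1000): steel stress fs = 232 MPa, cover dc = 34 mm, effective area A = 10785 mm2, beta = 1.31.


w = 0.011 * beta * fs * (dc * A)^(1/3) / 1000
= 0.011 * 1.31 * 232 * (34 * 10785)^(1/3) / 1000
= 0.239 mm

0.239


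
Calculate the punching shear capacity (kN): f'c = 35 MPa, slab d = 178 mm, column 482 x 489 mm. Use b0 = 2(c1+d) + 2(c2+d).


b0 = 2*(482 + 178) + 2*(489 + 178) = 2654 mm
Vc = 0.33 * sqrt(35) * 2654 * 178 / 1000
= 922.29 kN

922.29


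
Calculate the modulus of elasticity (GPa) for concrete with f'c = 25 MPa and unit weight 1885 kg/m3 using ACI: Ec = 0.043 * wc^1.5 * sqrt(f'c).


Ec = 0.043 * 1885^1.5 * sqrt(25) / 1000
= 17.6 GPa

17.6


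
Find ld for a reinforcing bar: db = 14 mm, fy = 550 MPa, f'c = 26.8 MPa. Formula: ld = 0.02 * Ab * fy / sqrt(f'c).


Ab = pi * 14^2 / 4 = 153.938 mm2
ld = 0.02 * 153.938 * 550 / sqrt(26.8)
= 327.1 mm

327.1


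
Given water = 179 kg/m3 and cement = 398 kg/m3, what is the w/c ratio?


w/c = water / cement
w/c = 179 / 398 = 0.45

0.45


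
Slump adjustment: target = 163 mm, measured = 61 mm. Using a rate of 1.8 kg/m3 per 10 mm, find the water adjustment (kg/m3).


Difference = 163 - 61 = 102 mm
Water adjustment = 102 * 1.8 / 10 = 18.4 kg/m3

18.4


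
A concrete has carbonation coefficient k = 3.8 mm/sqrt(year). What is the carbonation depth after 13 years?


depth = k * sqrt(t)
= 3.8 * sqrt(13)
= 13.7 mm

13.7


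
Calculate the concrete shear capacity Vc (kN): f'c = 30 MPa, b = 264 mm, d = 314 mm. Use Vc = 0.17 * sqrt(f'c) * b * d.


Vc = 0.17 * sqrt(30) * 264 * 314 / 1000
= 77.19 kN

77.19


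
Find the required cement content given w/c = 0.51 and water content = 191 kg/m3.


Cement = water / (w/c)
= 191 / 0.51
= 374.5 kg/m3

374.5


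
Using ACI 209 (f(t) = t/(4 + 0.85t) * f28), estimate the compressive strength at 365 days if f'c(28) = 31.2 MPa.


f(365) = 365 / (4 + 0.85 * 365) * 31.2
= 365 / 314.25 * 31.2
= 36.24 MPa

36.24


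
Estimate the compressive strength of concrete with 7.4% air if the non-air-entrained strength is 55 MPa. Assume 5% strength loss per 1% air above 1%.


Strength loss = (7.4 - 1) * 5 = 32.0%
f'c = 55 * (1 - 32.0/100)
= 37.4 MPa

37.4


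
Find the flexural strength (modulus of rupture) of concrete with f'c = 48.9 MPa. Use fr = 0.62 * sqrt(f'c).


fr = 0.62 * sqrt(48.9)
= 4.336 MPa

4.336


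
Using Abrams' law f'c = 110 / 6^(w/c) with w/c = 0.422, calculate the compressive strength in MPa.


f'c = 110 / 6^0.422
= 110 / 2.13
= 51.64 MPa

51.64


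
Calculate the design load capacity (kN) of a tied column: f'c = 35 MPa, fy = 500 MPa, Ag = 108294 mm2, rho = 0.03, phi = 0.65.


Ast = rho * Ag = 0.03 * 108294 = 3248.82 mm2
phi*Pn = 0.65 * 0.80 * (0.85 * 35 * (108294 - 3248.82) + 500 * 3248.82) / 1000
= 2469.74 kN

2469.74


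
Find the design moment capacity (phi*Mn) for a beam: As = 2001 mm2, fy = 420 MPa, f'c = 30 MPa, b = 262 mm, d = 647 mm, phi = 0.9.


a = As * fy / (0.85 * f'c * b)
= 2001 * 420 / (0.85 * 30 * 262)
= 125.7925 mm
Mn = As * fy * (d - a/2) / 10^6
= 490.8925 kN-m
phi*Mn = 0.9 * 490.8925 = 441.8 kN-m

441.8


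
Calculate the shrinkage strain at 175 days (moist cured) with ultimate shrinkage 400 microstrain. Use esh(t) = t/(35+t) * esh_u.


esh(175) = 175 / (35 + 175) * 400
= 175 / 210 * 400
= 333.3 microstrain

333.3


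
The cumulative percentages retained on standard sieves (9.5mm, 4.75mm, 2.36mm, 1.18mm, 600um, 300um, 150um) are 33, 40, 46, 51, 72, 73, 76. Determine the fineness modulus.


FM = sum(cumulative % retained) / 100
= 391 / 100
= 3.91

3.91


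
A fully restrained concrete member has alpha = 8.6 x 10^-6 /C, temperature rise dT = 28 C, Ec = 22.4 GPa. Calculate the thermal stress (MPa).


sigma = alpha * dT * Ec
= 8.6e-6 * 28 * 22.4 * 1000
= 5.394 MPa

5.394


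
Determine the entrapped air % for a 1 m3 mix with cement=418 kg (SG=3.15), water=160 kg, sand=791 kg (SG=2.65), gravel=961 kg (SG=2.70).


Vol cement = 418 / (3.15 * 1000) = 0.132698 m3
Vol water = 160 / 1000 = 0.16 m3
Vol sand = 791 / (2.65 * 1000) = 0.298491 m3
Vol gravel = 961 / (2.70 * 1000) = 0.355926 m3
Total solid + water volume = 0.947115 m3
Air = (1 - 0.947115) * 100 = 5.29%

5.29


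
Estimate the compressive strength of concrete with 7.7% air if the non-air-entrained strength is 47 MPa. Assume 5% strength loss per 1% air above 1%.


Strength loss = (7.7 - 1) * 5 = 33.5%
f'c = 47 * (1 - 33.5/100)
= 31.26 MPa

31.26


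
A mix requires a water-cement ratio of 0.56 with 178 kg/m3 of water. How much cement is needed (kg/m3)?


Cement = water / (w/c)
= 178 / 0.56
= 317.9 kg/m3

317.9


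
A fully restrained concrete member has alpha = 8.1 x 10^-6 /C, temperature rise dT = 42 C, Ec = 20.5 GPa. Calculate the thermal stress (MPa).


sigma = alpha * dT * Ec
= 8.1e-6 * 42 * 20.5 * 1000
= 6.974 MPa

6.974


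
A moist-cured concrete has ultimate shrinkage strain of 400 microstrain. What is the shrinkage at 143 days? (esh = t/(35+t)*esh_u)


esh(143) = 143 / (35 + 143) * 400
= 143 / 178 * 400
= 321.3 microstrain

321.3


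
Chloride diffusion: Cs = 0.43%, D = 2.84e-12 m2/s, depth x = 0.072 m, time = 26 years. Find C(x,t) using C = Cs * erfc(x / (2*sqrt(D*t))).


t_seconds = 26 * 365.25 * 24 * 3600 = 820497600.0 s
arg = 0.072 / (2 * sqrt(2.84e-12 * 820497600.0))
= 0.7458
erfc(0.7458) = 0.2916
C = 0.43 * 0.2916 = 0.1254%

0.1254


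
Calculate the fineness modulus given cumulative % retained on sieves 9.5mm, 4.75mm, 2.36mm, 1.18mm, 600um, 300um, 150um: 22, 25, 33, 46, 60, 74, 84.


FM = sum(cumulative % retained) / 100
= 344 / 100
= 3.44

3.44


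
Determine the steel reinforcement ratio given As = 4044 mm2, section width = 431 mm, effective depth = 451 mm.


rho = As / (b * d)
= 4044 / (431 * 451)
= 0.0208

0.0208


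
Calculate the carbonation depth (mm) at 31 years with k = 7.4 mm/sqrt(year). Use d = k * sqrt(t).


depth = k * sqrt(t)
= 7.4 * sqrt(31)
= 41.2 mm

41.2


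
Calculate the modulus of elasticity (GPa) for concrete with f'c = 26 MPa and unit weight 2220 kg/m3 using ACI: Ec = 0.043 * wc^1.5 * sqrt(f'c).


Ec = 0.043 * 2220^1.5 * sqrt(26) / 1000
= 22.93 GPa

22.93


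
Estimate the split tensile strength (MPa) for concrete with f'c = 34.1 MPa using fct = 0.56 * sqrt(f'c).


fct = 0.56 * sqrt(34.1)
= 0.56 * 5.84
= 3.27 MPa

3.27


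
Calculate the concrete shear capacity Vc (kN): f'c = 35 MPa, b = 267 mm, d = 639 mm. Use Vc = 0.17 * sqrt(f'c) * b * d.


Vc = 0.17 * sqrt(35) * 267 * 639 / 1000
= 171.59 kN

171.59


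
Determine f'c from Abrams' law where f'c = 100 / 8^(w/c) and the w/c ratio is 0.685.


f'c = 100 / 8^0.685
= 100 / 4.155
= 24.06 MPa

24.06


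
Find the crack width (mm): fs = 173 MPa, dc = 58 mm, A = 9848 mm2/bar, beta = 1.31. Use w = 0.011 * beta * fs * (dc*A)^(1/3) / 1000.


w = 0.011 * beta * fs * (dc * A)^(1/3) / 1000
= 0.011 * 1.31 * 173 * (58 * 9848)^(1/3) / 1000
= 0.207 mm

0.207


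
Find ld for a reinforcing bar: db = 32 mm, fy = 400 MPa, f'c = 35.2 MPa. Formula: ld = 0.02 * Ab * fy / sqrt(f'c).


Ab = pi * 32^2 / 4 = 804.248 mm2
ld = 0.02 * 804.248 * 400 / sqrt(35.2)
= 1084.4 mm

1084.4


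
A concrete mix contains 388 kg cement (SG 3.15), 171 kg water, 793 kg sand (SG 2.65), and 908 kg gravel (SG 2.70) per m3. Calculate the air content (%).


Vol cement = 388 / (3.15 * 1000) = 0.123175 m3
Vol water = 171 / 1000 = 0.171 m3
Vol sand = 793 / (2.65 * 1000) = 0.299245 m3
Vol gravel = 908 / (2.70 * 1000) = 0.336296 m3
Total solid + water volume = 0.929716 m3
Air = (1 - 0.929716) * 100 = 7.03%

7.03


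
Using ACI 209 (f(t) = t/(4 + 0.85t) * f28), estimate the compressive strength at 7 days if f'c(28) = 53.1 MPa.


f(7) = 7 / (4 + 0.85 * 7) * 53.1
= 7 / 9.95 * 53.1
= 37.36 MPa

37.36


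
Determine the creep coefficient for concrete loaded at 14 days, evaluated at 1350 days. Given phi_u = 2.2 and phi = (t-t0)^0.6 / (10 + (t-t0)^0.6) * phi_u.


dt = 1350 - 14 = 1336
phi = 1336^0.6 / (10 + 1336^0.6) * 2.2
= 1.941

1.941
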